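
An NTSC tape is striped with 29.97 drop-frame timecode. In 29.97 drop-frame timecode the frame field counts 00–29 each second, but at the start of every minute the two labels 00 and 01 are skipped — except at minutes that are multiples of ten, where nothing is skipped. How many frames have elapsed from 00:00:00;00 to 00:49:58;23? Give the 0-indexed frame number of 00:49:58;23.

As if non-drop at 30 labels/s: (0 × 3600 + 49 × 60 + 58) × 30 + 23 = 89963.
Minute boundaries passed: 49; those not divisible by 10: 49 − 4 = 45; dropped labels = 2 × 45 = 90.
Actual frame index = 89963 − 90 = 89873.

89873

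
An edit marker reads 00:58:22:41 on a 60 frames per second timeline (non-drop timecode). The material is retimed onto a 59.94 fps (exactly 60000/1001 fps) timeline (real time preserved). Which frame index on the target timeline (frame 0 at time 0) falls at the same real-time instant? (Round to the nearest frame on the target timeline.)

frame 209951

Source frame index: (0×3600 + 58×60 + 22) × 60 + 41 = 210161.
Real time: 210161 / (60) = 210161/60 s.
Target frame: (210161/60) × (60000/1001) = 30023000/143 ≈ 209951.049 → 209951.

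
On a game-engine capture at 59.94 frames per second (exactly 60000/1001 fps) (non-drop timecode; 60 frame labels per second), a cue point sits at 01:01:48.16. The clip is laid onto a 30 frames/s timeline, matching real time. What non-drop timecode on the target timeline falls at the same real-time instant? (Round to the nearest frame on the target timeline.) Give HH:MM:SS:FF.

01:01:51:29

Source frame index: (1×3600 + 1×60 + 48) × 60 + 16 = 222496.
Real time: 222496 / (60000/1001) = 6959953/1875 s.
Target frame: (6959953/1875) × (30) = 13919906/125 ≈ 111359.248 → 111359.
At 30 labels/s: frame 111359 → 01:01:51:29.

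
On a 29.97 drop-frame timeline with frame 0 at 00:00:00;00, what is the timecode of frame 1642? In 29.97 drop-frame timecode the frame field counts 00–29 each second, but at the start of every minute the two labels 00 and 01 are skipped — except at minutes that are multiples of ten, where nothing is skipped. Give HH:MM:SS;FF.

Each 10-minute DF block holds 10 × 60 × 30 − 9 × 2 = 17982 frames. 1642 ÷ 17982 → 0 full blocks, remainder 1642.
Within the partial block the first minute is 1800 frames and each further minute 1798, so 0 further minute boundaries passed. Total skipped labels = 18 × 0 + 2 × 0 = 0.
Non-drop label index = 1642 + 0 = 1642; at 30 labels/s that is 00:00:54:22, i.e. DF 00:00:54;22.

00:00:54;22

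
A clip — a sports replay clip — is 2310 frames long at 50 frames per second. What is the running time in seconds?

46.2 seconds

Running time = 2310 / (50) = 46.2 s.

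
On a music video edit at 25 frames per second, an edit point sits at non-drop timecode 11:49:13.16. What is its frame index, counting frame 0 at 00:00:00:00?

Total seconds to the label: (11 × 3600 + 49 × 60 + 13) = 42553.
Frame index = 42553 × 25 + 16 = 1063841.

1063841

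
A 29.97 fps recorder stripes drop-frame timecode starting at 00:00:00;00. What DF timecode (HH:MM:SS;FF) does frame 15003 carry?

Each 10-minute DF block holds 10 × 60 × 30 − 9 × 2 = 17982 frames. 15003 ÷ 17982 → 0 full blocks, remainder 15003.
Within the partial block the first minute is 1800 frames and each further minute 1798, so 8 further minute boundaries passed. Total skipped labels = 18 × 0 + 2 × 8 = 16.
Non-drop label index = 15003 + 16 = 15019; at 30 labels/s that is 00:08:20:19, i.e. DF 00:08:20;19.

00:08:20;19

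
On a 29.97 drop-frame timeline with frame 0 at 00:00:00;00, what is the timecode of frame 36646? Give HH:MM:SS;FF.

Ten DF minutes hold 17982 frames, so frame 36646 lies in block 2 (frames 35964–53945) with 682 frames into that block.
The block's first minute is 1800 frames and the rest 1798 each; 682 frames reaches minute 0, so 2 × 18 + 0 × 2 = 36 labels have been skipped so far.
Adding those back, label number 36646 + 36 = 36682 at 30 labels/s is 1222 s + 22 f = 0 h 20 min 22 s frame 22, i.e. 00:20:22;22.

00:20:22;22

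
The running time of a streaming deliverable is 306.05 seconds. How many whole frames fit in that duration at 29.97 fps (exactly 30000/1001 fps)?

Frames = 306.05 × 30000/1001 = 9181500/1001 ≈ 9172.3277.
Complete frames: 9172.

9172 frames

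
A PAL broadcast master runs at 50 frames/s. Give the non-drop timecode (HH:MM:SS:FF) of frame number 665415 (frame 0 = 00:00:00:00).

665415 ÷ 50 = 13308 full seconds, remainder 15 frames.
13308 s = 3 h 41 min 48 s.
Timecode: 03:41:48:15.

03:41:48:15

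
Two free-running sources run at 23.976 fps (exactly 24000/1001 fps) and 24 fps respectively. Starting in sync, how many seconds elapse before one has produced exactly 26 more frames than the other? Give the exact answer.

13013/12 seconds

The gap grows by |24 − 24000/1001| = 24/1001 frames per second.
Time for a 26-frame gap: 26 ÷ (24/1001) = 13013/12 s.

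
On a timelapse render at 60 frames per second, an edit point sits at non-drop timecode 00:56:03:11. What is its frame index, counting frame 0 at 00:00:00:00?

201791

Total seconds to the label: (0 × 3600 + 56 × 60 + 3) = 3363.
Frame index = 3363 × 60 + 11 = 201791.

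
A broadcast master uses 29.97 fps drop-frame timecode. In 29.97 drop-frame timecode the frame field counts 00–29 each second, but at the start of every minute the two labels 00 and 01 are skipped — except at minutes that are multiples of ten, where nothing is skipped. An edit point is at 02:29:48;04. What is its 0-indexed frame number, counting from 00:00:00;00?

269374

As if non-drop at 30 labels/s: (2 × 3600 + 29 × 60 + 48) × 30 + 4 = 269644.
Minute boundaries passed: 149; those not divisible by 10: 149 − 14 = 135; dropped labels = 2 × 135 = 270.
Actual frame index = 269644 − 270 = 269374.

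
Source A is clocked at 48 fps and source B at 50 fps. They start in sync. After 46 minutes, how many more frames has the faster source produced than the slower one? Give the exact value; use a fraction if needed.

5520 frames

46 min = 2760 s.
A emits 48 × 2760 = 132480 frames; B emits 50 × 2760 = 138000.
Difference = 5520 frames; B is ahead of A.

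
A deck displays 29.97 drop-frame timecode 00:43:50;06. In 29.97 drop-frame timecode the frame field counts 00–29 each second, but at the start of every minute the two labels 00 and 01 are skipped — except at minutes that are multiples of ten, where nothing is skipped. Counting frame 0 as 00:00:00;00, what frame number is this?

As if non-drop at 30 labels/s: (0 × 3600 + 43 × 60 + 50) × 30 + 6 = 78906.
Minute boundaries passed: 43; those not divisible by 10: 43 − 4 = 39; dropped labels = 2 × 39 = 78.
Actual frame index = 78906 − 78 = 78828.

78828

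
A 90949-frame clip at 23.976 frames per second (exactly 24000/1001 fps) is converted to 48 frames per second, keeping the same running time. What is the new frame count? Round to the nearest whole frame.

182080 frames

Frames at target rate = 90949 × (48) / (24000/1001) = 91039949/500 ≈ 182079.898.
Nearest whole frame: 182080.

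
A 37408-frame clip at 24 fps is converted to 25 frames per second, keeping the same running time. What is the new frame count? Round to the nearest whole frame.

Frames at target rate = 37408 × (25) / (24) = 116900/3 ≈ 38966.667.
Nearest whole frame: 38967.

38967 frames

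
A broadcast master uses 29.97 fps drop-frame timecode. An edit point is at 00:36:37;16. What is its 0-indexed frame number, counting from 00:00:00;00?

As if non-drop at 30 labels/s: (0 × 3600 + 36 × 60 + 37) × 30 + 16 = 65926.
Minute boundaries passed: 36; those not divisible by 10: 36 − 3 = 33; dropped labels = 2 × 33 = 66.
Actual frame index = 65926 − 66 = 65860.

65860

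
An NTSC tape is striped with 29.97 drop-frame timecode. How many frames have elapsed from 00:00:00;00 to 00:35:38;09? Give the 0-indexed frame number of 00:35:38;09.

64085

Complete 10-minute blocks: 3, each 17982 frames → 53946.
Remaining 5 whole minutes in the current block: 1800 + 4 × 1798 = 8992 frames.
Within the current minute: 38 × 30 + 9 − 2 = 1147 (labels ;00/;01 skipped at this minute). Total = 53946 + 8992 + 1147 = 64085.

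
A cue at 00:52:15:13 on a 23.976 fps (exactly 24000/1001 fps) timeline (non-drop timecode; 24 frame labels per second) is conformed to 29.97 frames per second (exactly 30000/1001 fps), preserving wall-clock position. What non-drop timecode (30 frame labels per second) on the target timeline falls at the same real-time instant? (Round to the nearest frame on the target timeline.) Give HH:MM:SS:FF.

00:52:15:16

Source frame index: (0×3600 + 52×60 + 15) × 24 + 13 = 75253.
Real time: 75253 / (24000/1001) = 75328253/24000 s.
Target frame: (75328253/24000) × (30000/1001) = 376265/4 ≈ 94066.250 → 94066.
At 30 labels/s: frame 94066 → 00:52:15:16.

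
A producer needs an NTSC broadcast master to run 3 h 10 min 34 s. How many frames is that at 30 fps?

343020 frames

3 h 10 min 34 s = 11434 s.
Frames = 11434 × 30 = 343020.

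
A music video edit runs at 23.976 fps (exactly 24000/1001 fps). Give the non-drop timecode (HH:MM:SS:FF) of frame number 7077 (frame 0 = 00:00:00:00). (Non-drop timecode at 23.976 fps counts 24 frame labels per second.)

7077 ÷ 24 = 294 full seconds, remainder 21 frames.
294 s = 0 h 4 min 54 s.
Timecode: 00:04:54:21.

00:04:54:21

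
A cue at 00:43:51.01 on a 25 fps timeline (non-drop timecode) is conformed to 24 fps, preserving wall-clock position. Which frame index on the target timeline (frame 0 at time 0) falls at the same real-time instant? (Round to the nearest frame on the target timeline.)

Source frame index: (0×3600 + 43×60 + 51) × 25 + 1 = 65776.
Real time: 65776 / (25) = 65776/25 s.
Target frame: (65776/25) × (24) = 1578624/25 ≈ 63144.960 → 63145.

frame 63145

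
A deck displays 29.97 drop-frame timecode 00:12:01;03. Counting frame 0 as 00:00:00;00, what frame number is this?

21611

Complete 10-minute blocks: 1, each 17982 frames → 17982.
Remaining 2 whole minutes in the current block: 1800 + 1 × 1798 = 3598 frames.
Within the current minute: 1 × 30 + 3 − 2 = 31 (labels ;00/;01 skipped at this minute). Total = 17982 + 3598 + 31 = 21611.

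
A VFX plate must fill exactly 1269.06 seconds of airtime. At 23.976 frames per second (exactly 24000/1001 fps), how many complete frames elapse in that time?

Frames = 1269.06 × 24000/1001 = 2342880/77 ≈ 30427.0130.
Complete frames: 30427.

30427 frames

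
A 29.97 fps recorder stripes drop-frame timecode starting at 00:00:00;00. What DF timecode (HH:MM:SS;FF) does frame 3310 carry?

00:01:50;12

Ten DF minutes hold 17982 frames, so frame 3310 lies in block 0 (frames 0–17981) with 3310 frames into that block.
The block's first minute is 1800 frames and the rest 1798 each; 3310 frames reaches minute 1, so 0 × 18 + 1 × 2 = 2 labels have been skipped so far.
Adding those back, label number 3310 + 2 = 3312 at 30 labels/s is 110 s + 12 f = 0 h 1 min 50 s frame 12, i.e. 00:01:50;12.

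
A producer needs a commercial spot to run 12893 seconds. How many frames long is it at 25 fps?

322325 frames

Frames = 12893 × 25 = 322325.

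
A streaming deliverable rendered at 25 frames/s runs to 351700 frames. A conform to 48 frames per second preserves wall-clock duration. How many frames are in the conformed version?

Target frames = source frames × (target rate / source rate) = 351700 × (48)/(25) = 351700 × 48/25 = 675264.

675264 frames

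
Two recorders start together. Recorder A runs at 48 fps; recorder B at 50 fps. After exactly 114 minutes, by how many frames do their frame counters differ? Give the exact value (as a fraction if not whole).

114 min = 6840 s.
A emits 48 × 6840 = 328320 frames; B emits 50 × 6840 = 342000.
Difference = 13680 frames; B is ahead of A.

13680 frames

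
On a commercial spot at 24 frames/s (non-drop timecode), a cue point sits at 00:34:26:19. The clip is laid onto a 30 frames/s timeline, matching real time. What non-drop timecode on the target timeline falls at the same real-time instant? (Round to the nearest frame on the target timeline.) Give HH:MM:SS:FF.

Source frame index: (0×3600 + 34×60 + 26) × 24 + 19 = 49603.
Real time: 49603 / (24) = 49603/24 s.
Target frame: (49603/24) × (30) = 248015/4 ≈ 62003.750 → 62004.
At 30 labels/s: frame 62004 → 00:34:26:24.

00:34:26:24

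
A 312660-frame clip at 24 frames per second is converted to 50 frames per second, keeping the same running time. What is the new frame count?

Target frames = source frames × (target rate / source rate) = 312660 × (50)/(24) = 312660 × 25/12 = 651375.

651375 frames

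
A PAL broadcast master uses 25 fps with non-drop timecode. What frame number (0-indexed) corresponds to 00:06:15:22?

Total seconds to the label: (0 × 3600 + 6 × 60 + 15) = 375.
Frame index = 375 × 25 + 22 = 9397.

9397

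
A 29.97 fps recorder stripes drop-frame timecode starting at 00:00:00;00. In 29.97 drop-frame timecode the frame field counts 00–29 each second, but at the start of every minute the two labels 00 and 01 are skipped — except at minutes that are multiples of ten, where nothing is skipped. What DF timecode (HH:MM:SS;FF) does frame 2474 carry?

Each 10-minute DF block holds 10 × 60 × 30 − 9 × 2 = 17982 frames. 2474 ÷ 17982 → 0 full blocks, remainder 2474.
Within the partial block the first minute is 1800 frames and each further minute 1798, so 1 further minute boundary passed. Total skipped labels = 18 × 0 + 2 × 1 = 2.
Non-drop label index = 2474 + 2 = 2476; at 30 labels/s that is 00:01:22:16, i.e. DF 00:01:22;16.

00:01:22;16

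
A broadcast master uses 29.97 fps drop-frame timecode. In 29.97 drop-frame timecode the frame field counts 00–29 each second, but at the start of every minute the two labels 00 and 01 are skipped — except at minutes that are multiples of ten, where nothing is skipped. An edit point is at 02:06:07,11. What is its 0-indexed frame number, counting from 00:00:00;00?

As if non-drop at 30 labels/s: (2 × 3600 + 6 × 60 + 7) × 30 + 11 = 227021.
Minute boundaries passed: 126; those not divisible by 10: 126 − 12 = 114; dropped labels = 2 × 114 = 228.
Actual frame index = 227021 − 228 = 226793.

226793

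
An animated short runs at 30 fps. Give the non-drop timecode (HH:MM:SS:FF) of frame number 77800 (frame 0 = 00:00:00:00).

77800 ÷ 30 = 2593 full seconds, remainder 10 frames.
2593 s = 0 h 43 min 13 s.
Timecode: 00:43:13:10.

00:43:13:10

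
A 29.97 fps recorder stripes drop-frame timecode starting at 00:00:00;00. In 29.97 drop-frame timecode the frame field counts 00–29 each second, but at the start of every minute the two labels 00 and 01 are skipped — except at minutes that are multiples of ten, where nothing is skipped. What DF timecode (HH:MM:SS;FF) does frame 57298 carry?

Each 10-minute DF block holds 10 × 60 × 30 − 9 × 2 = 17982 frames. 57298 ÷ 17982 → 3 full blocks, remainder 3352.
Within the partial block the first minute is 1800 frames and each further minute 1798, so 1 further minute boundary passed. Total skipped labels = 18 × 3 + 2 × 1 = 56.
Non-drop label index = 57298 + 56 = 57354; at 30 labels/s that is 00:31:51:24, i.e. DF 00:31:51;24.

00:31:51;24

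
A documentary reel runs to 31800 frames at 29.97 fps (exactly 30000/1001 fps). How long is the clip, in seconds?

1061.06 seconds

Running time = 31800 / (30000/1001) = 1061.06 s.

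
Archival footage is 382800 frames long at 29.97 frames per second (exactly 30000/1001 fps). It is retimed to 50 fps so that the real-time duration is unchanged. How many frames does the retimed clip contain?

Target frames = source frames × (target rate / source rate) = 382800 × (50)/(30000/1001) = 382800 × 1001/600 = 638638.

638638 frames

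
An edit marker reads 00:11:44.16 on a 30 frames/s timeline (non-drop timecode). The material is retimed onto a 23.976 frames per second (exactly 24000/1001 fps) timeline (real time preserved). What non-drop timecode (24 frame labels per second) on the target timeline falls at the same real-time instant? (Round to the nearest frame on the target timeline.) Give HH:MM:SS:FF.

Source frame index: (0×3600 + 11×60 + 44) × 30 + 16 = 21136.
Real time: 21136 / (30) = 10568/15 s.
Target frame: (10568/15) × (24000/1001) = 16908800/1001 ≈ 16891.908 → 16892.
At 24 labels/s: frame 16892 → 00:11:43:20.

00:11:43:20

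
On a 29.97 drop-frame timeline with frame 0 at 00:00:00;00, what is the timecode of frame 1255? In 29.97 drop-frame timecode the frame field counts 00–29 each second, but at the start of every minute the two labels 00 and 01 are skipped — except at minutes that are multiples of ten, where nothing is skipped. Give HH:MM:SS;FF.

00:00:41;25

Each 10-minute DF block holds 10 × 60 × 30 − 9 × 2 = 17982 frames. 1255 ÷ 17982 → 0 full blocks, remainder 1255.
Within the partial block the first minute is 1800 frames and each further minute 1798, so 0 further minute boundaries passed. Total skipped labels = 18 × 0 + 2 × 0 = 0.
Non-drop label index = 1255 + 0 = 1255; at 30 labels/s that is 00:00:41:25, i.e. DF 00:00:41;25.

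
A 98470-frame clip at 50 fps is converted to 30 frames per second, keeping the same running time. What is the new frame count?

Target frames = source frames × (target rate / source rate) = 98470 × (30)/(50) = 98470 × 3/5 = 59082.

59082 frames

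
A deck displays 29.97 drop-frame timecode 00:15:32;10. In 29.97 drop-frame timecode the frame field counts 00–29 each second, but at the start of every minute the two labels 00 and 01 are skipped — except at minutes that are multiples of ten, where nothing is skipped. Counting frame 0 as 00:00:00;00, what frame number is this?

27942

As if non-drop at 30 labels/s: (0 × 3600 + 15 × 60 + 32) × 30 + 10 = 27970.
Minute boundaries passed: 15; those not divisible by 10: 15 − 1 = 14; dropped labels = 2 × 14 = 28.
Actual frame index = 27970 − 28 = 27942.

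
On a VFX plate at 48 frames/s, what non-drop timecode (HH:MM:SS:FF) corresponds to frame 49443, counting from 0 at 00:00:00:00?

49443 ÷ 48 = 1030 full seconds, remainder 3 frames.
1030 s = 0 h 17 min 10 s.
Timecode: 00:17:10:03.

00:17:10:03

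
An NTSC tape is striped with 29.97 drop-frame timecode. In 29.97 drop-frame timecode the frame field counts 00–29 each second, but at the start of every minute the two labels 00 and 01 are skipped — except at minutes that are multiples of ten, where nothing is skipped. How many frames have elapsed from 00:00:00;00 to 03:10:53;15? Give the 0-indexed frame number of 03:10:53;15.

Complete 10-minute blocks: 19, each 17982 frames → 341658.
Remaining 0 whole minutes in the current block: 0 frames.
Within the current minute: 53 × 30 + 15 = 1605. Total = 341658 + 0 + 1605 = 343263.

343263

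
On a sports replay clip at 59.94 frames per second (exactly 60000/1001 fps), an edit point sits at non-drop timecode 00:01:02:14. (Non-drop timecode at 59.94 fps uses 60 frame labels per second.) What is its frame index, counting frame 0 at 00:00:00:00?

Total seconds to the label: (0 × 3600 + 1 × 60 + 2) = 62.
Frame index = 62 × 60 + 14 = 3734.

frame 3734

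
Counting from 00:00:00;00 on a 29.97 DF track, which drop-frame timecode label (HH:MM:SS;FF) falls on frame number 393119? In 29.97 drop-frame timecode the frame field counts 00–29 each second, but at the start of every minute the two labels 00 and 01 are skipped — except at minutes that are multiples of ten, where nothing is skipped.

03:38:37;03

Ten DF minutes hold 17982 frames, so frame 393119 lies in block 21 (frames 377622–395603) with 15497 frames into that block.
The block's first minute is 1800 frames and the rest 1798 each; 15497 frames reaches minute 8, so 21 × 18 + 8 × 2 = 394 labels have been skipped so far.
Adding those back, label number 393119 + 394 = 393513 at 30 labels/s is 13117 s + 3 f = 3 h 38 min 37 s frame 3, i.e. 03:38:37;03.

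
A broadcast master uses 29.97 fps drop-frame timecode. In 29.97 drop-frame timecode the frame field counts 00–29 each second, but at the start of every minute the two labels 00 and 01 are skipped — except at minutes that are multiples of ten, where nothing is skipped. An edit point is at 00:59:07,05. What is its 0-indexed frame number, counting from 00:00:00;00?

Complete 10-minute blocks: 5, each 17982 frames → 89910.
Remaining 9 whole minutes in the current block: 1800 + 8 × 1798 = 16184 frames.
Within the current minute: 7 × 30 + 5 − 2 = 213 (labels ;00/;01 skipped at this minute). Total = 89910 + 16184 + 213 = 106307.

106307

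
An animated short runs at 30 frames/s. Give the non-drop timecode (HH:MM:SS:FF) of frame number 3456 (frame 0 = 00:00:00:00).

3456 ÷ 30 = 115 full seconds, remainder 6 frames.
115 s = 0 h 1 min 55 s.
Timecode: 00:01:55:06.

00:01:55:06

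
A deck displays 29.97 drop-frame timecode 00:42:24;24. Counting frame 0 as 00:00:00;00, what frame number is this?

76268

As if non-drop at 30 labels/s: (0 × 3600 + 42 × 60 + 24) × 30 + 24 = 76344.
Minute boundaries passed: 42; those not divisible by 10: 42 − 4 = 38; dropped labels = 2 × 38 = 76.
Actual frame index = 76344 − 76 = 76268.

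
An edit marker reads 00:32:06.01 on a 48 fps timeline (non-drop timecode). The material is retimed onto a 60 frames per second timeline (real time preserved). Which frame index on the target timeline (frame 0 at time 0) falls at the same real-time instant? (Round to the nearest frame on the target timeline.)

frame 115561

Source frame index: (0×3600 + 32×60 + 6) × 48 + 1 = 92449.
Real time: 92449 / (48) = 92449/48 s.
Target frame: (92449/48) × (60) = 462245/4 ≈ 115561.250 → 115561.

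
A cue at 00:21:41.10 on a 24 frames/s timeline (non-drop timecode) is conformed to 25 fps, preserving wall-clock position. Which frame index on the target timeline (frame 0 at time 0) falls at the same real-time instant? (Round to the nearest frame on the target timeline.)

frame 32535

Source frame index: (0×3600 + 21×60 + 41) × 24 + 10 = 31234.
Real time: 31234 / (24) = 15617/12 s.
Target frame: (15617/12) × (25) = 390425/12 ≈ 32535.417 → 32535.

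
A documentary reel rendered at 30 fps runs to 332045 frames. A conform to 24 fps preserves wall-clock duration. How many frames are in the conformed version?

265636 frames

Target frames = source frames × (target rate / source rate) = 332045 × (24)/(30) = 332045 × 4/5 = 265636.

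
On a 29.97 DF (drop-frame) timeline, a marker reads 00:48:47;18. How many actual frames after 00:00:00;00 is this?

As if non-drop at 30 labels/s: (0 × 3600 + 48 × 60 + 47) × 30 + 18 = 87828.
Minute boundaries passed: 48; those not divisible by 10: 48 − 4 = 44; dropped labels = 2 × 44 = 88.
Actual frame index = 87828 − 88 = 87740.

87740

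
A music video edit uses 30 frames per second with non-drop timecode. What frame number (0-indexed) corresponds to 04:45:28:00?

Total seconds to the label: (4 × 3600 + 45 × 60 + 28) = 17128.
Frame index = 17128 × 30 + 0 = 513840.

frame 513840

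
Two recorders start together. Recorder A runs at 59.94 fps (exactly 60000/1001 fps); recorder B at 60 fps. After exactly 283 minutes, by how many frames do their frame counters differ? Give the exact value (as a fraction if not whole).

283 min = 16980 s.
A emits 60000/1001 × 16980 = 1018800000/1001 frames; B emits 60 × 16980 = 1018800.
Difference = 1018800/1001 frames (≈ 1017.7822); B is ahead of A.

1018800/1001 frames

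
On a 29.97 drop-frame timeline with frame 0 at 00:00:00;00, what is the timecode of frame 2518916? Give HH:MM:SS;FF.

Each 10-minute DF block holds 10 × 60 × 30 − 9 × 2 = 17982 frames. 2518916 ÷ 17982 → 140 full blocks, remainder 1436.
Within the partial block the first minute is 1800 frames and each further minute 1798, so 0 further minute boundaries passed. Total skipped labels = 18 × 140 + 2 × 0 = 2520.
Non-drop label index = 2518916 + 2520 = 2521436; at 30 labels/s that is 23:20:47:26, i.e. DF 23:20:47;26.

23:20:47;26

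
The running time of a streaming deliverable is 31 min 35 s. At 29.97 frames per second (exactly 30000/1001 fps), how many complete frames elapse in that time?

31 min 35 s = 1895 s.
Frames = 1895 × 30000/1001 = 56850000/1001 ≈ 56793.2068.
Complete frames: 56793.

56793 frames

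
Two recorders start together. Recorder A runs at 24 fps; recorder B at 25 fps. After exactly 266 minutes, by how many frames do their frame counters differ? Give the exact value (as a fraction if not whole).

266 min = 15960 s.
A emits 24 × 15960 = 383040 frames; B emits 25 × 15960 = 399000.
Difference = 15960 frames; B is ahead of A.

15960 frames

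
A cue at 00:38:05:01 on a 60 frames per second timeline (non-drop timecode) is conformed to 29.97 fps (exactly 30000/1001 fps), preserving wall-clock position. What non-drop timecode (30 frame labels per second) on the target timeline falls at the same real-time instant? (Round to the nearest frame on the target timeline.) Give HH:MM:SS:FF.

00:38:02:22

Source frame index: (0×3600 + 38×60 + 5) × 60 + 1 = 137101.
Real time: 137101 / (60) = 137101/60 s.
Target frame: (137101/60) × (30000/1001) = 68550500/1001 ≈ 68482.018 → 68482.
At 30 labels/s: frame 68482 → 00:38:02:22.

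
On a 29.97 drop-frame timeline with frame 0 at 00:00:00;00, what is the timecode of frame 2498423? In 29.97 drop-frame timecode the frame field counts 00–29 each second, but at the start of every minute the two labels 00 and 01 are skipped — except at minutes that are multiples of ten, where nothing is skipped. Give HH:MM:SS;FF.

Ten DF minutes hold 17982 frames, so frame 2498423 lies in block 138 (frames 2481516–2499497) with 16907 frames into that block.
The block's first minute is 1800 frames and the rest 1798 each; 16907 frames reaches minute 9, so 138 × 18 + 9 × 2 = 2502 labels have been skipped so far.
Adding those back, label number 2498423 + 2502 = 2500925 at 30 labels/s is 83364 s + 5 f = 23 h 9 min 24 s frame 5, i.e. 23:09:24;05.

23:09:24;05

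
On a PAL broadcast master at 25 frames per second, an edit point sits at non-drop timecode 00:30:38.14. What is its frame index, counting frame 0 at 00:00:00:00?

Total seconds to the label: (0 × 3600 + 30 × 60 + 38) = 1838.
Frame index = 1838 × 25 + 14 = 45964.

frame 45964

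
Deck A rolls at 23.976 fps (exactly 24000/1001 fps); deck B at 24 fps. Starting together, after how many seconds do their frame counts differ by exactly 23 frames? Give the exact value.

23023/24 seconds

The gap grows by |24 − 24000/1001| = 24/1001 frames per second.
Time for a 23-frame gap: 23 ÷ (24/1001) = 23023/24 s.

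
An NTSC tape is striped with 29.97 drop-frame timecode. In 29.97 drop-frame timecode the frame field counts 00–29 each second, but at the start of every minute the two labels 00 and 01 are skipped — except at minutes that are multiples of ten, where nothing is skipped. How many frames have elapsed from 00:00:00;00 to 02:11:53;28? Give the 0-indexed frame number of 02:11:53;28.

237182

As if non-drop at 30 labels/s: (2 × 3600 + 11 × 60 + 53) × 30 + 28 = 237418.
Minute boundaries passed: 131; those not divisible by 10: 131 − 13 = 118; dropped labels = 2 × 118 = 236.
Actual frame index = 237418 − 236 = 237182.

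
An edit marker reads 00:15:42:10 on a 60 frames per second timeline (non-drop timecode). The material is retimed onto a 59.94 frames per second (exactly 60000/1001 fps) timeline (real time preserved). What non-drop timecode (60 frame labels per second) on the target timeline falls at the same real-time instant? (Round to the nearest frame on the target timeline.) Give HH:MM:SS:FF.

Source frame index: (0×3600 + 15×60 + 42) × 60 + 10 = 56530.
Real time: 56530 / (60) = 5653/6 s.
Target frame: (5653/6) × (60000/1001) = 56530000/1001 ≈ 56473.526 → 56474.
At 60 labels/s: frame 56474 → 00:15:41:14.

00:15:41:14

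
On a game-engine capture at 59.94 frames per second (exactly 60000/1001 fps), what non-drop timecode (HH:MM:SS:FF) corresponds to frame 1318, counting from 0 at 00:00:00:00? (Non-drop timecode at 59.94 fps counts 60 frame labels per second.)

1318 ÷ 60 = 21 full seconds, remainder 58 frames.
21 s = 0 h 0 min 21 s.
Timecode: 00:00:21:58.

00:00:21:58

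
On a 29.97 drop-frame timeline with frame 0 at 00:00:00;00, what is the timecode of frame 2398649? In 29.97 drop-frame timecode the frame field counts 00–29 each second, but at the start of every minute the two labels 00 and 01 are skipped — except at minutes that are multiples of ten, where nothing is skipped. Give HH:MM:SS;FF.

22:13:54;29

Each 10-minute DF block holds 10 × 60 × 30 − 9 × 2 = 17982 frames. 2398649 ÷ 17982 → 133 full blocks, remainder 7043.
Within the partial block the first minute is 1800 frames and each further minute 1798, so 3 further minute boundaries passed. Total skipped labels = 18 × 133 + 2 × 3 = 2400.
Non-drop label index = 2398649 + 2400 = 2401049; at 30 labels/s that is 22:13:54:29, i.e. DF 22:13:54;29.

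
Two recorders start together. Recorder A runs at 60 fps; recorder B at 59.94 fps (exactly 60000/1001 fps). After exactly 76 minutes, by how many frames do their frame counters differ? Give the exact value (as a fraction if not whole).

273600/1001 frames

76 min = 4560 s.
A emits 60 × 4560 = 273600 frames; B emits 60000/1001 × 4560 = 273600000/1001.
Difference = 273600/1001 frames (≈ 273.3267); B is behind A.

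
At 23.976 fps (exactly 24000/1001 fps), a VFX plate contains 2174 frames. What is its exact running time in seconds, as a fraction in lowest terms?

1088087/12000 seconds

Running time = 2174 ÷ (24000/1001) = 2174 × 1001/24000 = 1088087/12000 s.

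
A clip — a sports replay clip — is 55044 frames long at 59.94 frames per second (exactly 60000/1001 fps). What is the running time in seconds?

918.3174 seconds

Running time = 55044 / (60000/1001) = 918.3174 s.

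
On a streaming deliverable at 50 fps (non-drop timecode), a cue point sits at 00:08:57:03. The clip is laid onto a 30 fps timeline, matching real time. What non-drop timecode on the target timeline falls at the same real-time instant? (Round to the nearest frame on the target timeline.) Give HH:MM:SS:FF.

Source frame index: (0×3600 + 8×60 + 57) × 50 + 3 = 26853.
Real time: 26853 / (50) = 26853/50 s.
Target frame: (26853/50) × (30) = 80559/5 ≈ 16111.800 → 16112.
At 30 labels/s: frame 16112 → 00:08:57:02.

00:08:57:02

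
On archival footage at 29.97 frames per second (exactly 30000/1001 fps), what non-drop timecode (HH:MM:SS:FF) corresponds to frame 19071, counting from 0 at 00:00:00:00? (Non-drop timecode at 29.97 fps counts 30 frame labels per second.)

00:10:35:21

19071 ÷ 30 = 635 full seconds, remainder 21 frames.
635 s = 0 h 10 min 35 s.
Timecode: 00:10:35:21.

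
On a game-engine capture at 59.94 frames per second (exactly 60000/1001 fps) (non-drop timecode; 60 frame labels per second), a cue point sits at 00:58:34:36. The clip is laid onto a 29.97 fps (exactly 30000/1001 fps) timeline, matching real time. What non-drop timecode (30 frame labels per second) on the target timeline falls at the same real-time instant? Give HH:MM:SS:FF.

Source frame index: (0×3600 + 58×60 + 34) × 60 + 36 = 210876.
Real time: 210876 / (60000/1001) = 17590573/5000 s.
Target frame: (17590573/5000) × (30000/1001) = 105438.
At 30 labels/s: frame 105438 → 00:58:34:18.

00:58:34:18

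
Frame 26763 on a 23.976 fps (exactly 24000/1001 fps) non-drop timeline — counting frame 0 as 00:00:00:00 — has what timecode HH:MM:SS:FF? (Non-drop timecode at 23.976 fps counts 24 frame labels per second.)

00:18:35:03

26763 ÷ 24 = 1115 full seconds, remainder 3 frames.
1115 s = 0 h 18 min 35 s.
Timecode: 00:18:35:03.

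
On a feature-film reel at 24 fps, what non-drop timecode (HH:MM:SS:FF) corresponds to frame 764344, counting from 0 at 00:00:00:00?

08:50:47:16

764344 ÷ 24 = 31847 full seconds, remainder 16 frames.
31847 s = 8 h 50 min 47 s.
Timecode: 08:50:47:16.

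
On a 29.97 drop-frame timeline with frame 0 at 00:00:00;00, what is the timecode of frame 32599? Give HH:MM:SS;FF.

Ten DF minutes hold 17982 frames, so frame 32599 lies in block 1 (frames 17982–35963) with 14617 frames into that block.
The block's first minute is 1800 frames and the rest 1798 each; 14617 frames reaches minute 8, so 1 × 18 + 8 × 2 = 34 labels have been skipped so far.
Adding those back, label number 32599 + 34 = 32633 at 30 labels/s is 1087 s + 23 f = 0 h 18 min 7 s frame 23, i.e. 00:18:07;23.

00:18:07;23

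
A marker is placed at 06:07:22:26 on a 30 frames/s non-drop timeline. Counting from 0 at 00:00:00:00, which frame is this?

Total seconds to the label: (6 × 3600 + 7 × 60 + 22) = 22042.
Frame index = 22042 × 30 + 26 = 661286.

frame 661286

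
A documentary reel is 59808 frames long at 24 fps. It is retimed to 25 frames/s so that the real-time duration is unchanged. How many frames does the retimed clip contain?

Target frames = source frames × (target rate / source rate) = 59808 × (25)/(24) = 59808 × 25/24 = 62300.

62300 frames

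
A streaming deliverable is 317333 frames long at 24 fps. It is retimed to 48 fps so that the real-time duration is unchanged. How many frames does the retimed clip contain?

Frames at target rate = 317333 × (48) / (24) = 634666.

634666 frames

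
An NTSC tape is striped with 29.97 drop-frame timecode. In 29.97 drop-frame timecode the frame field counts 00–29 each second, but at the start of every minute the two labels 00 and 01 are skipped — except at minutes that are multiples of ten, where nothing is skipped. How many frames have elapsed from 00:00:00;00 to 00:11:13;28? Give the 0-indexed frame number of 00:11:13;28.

As if non-drop at 30 labels/s: (0 × 3600 + 11 × 60 + 13) × 30 + 28 = 20218.
Minute boundaries passed: 11; those not divisible by 10: 11 − 1 = 10; dropped labels = 2 × 10 = 20.
Actual frame index = 20218 − 20 = 20198.

20198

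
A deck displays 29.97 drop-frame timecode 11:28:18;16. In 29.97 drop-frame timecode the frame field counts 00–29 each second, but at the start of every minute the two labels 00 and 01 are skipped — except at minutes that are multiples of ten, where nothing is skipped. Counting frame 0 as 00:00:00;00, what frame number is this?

1237716

As if non-drop at 30 labels/s: (11 × 3600 + 28 × 60 + 18) × 30 + 16 = 1238956.
Minute boundaries passed: 688; those not divisible by 10: 688 − 68 = 620; dropped labels = 2 × 620 = 1240.
Actual frame index = 1238956 − 1240 = 1237716.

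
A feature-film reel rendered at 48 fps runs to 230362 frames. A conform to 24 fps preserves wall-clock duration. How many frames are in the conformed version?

Target frames = source frames × (target rate / source rate) = 230362 × (24)/(48) = 230362 × 1/2 = 115181.

115181 frames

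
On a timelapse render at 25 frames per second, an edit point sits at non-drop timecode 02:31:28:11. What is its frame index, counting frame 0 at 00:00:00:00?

227211

Total seconds to the label: (2 × 3600 + 31 × 60 + 28) = 9088.
Frame index = 9088 × 25 + 11 = 227211.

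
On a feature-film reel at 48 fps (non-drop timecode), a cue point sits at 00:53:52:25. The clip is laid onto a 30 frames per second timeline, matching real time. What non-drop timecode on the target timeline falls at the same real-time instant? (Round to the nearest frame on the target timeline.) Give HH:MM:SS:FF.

00:53:52:16

Source frame index: (0×3600 + 53×60 + 52) × 48 + 25 = 155161.
Real time: 155161 / (48) = 155161/48 s.
Target frame: (155161/48) × (30) = 775805/8 ≈ 96975.625 → 96976.
At 30 labels/s: frame 96976 → 00:53:52:16.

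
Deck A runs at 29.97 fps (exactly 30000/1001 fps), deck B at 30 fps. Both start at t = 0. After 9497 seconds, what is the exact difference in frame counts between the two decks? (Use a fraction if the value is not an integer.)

A emits 30000/1001 × 9497 = 284910000/1001 frames; B emits 30 × 9497 = 284910.
Difference = 284910/1001 frames (≈ 284.6254); B is ahead of A.

284910/1001 frames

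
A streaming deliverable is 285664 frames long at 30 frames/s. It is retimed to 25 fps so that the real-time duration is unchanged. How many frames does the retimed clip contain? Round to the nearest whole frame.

238053 frames

Frames at target rate = 285664 × (25) / (30) = 714160/3 ≈ 238053.333.
Nearest whole frame: 238053.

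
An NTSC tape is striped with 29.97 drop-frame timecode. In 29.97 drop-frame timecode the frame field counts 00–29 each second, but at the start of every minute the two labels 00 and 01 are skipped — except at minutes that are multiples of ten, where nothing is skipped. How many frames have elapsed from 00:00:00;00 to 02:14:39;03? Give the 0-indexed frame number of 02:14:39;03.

242131

Complete 10-minute blocks: 13, each 17982 frames → 233766.
Remaining 4 whole minutes in the current block: 1800 + 3 × 1798 = 7194 frames.
Within the current minute: 39 × 30 + 3 − 2 = 1171 (labels ;00/;01 skipped at this minute). Total = 233766 + 7194 + 1171 = 242131.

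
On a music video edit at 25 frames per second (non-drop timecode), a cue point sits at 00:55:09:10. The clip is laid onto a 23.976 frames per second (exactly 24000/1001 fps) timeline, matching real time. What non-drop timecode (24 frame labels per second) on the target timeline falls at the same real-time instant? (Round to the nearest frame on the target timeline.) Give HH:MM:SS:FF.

00:55:06:02

Source frame index: (0×3600 + 55×60 + 9) × 25 + 10 = 82735.
Real time: 82735 / (25) = 16547/5 s.
Target frame: (16547/5) × (24000/1001) = 79425600/1001 ≈ 79346.254 → 79346.
At 24 labels/s: frame 79346 → 00:55:06:02.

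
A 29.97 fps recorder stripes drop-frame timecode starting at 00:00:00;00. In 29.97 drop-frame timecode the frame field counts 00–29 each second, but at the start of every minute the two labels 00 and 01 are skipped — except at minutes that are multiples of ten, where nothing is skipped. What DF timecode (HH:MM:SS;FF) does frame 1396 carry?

00:00:46;16

Each 10-minute DF block holds 10 × 60 × 30 − 9 × 2 = 17982 frames. 1396 ÷ 17982 → 0 full blocks, remainder 1396.
Within the partial block the first minute is 1800 frames and each further minute 1798, so 0 further minute boundaries passed. Total skipped labels = 18 × 0 + 2 × 0 = 0.
Non-drop label index = 1396 + 0 = 1396; at 30 labels/s that is 00:00:46:16, i.e. DF 00:00:46;16.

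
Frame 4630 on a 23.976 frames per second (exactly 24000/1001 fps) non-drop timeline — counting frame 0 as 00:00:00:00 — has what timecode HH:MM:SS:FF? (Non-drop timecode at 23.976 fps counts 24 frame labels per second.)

00:03:12:22

4630 ÷ 24 = 192 full seconds, remainder 22 frames.
192 s = 0 h 3 min 12 s.
Timecode: 00:03:12:22.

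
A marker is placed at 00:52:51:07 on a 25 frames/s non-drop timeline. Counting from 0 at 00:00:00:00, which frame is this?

Total seconds to the label: (0 × 3600 + 52 × 60 + 51) = 3171.
Frame index = 3171 × 25 + 7 = 79282.

79282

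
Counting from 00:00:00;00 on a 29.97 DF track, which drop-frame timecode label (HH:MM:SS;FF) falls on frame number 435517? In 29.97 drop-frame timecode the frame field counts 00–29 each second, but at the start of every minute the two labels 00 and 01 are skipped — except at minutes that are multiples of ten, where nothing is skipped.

Ten DF minutes hold 17982 frames, so frame 435517 lies in block 24 (frames 431568–449549) with 3949 frames into that block.
The block's first minute is 1800 frames and the rest 1798 each; 3949 frames reaches minute 2, so 24 × 18 + 2 × 2 = 436 labels have been skipped so far.
Adding those back, label number 435517 + 436 = 435953 at 30 labels/s is 14531 s + 23 f = 4 h 2 min 11 s frame 23, i.e. 04:02:11;23.

04:02:11;23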